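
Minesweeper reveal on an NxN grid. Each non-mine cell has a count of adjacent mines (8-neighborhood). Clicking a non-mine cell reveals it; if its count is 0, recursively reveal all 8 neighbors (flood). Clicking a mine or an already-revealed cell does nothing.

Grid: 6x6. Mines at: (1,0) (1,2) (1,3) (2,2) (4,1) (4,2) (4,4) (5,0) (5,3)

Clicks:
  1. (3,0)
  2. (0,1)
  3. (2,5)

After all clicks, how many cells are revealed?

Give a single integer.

Answer: 10

Derivation:
Click 1 (3,0) count=1: revealed 1 new [(3,0)] -> total=1
Click 2 (0,1) count=2: revealed 1 new [(0,1)] -> total=2
Click 3 (2,5) count=0: revealed 8 new [(0,4) (0,5) (1,4) (1,5) (2,4) (2,5) (3,4) (3,5)] -> total=10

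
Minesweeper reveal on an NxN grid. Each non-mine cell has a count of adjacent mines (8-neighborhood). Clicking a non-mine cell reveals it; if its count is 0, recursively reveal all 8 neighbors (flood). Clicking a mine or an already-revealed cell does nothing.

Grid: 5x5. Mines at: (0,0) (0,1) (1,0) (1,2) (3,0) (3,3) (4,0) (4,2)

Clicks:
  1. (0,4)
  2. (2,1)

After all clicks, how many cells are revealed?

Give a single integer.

Click 1 (0,4) count=0: revealed 6 new [(0,3) (0,4) (1,3) (1,4) (2,3) (2,4)] -> total=6
Click 2 (2,1) count=3: revealed 1 new [(2,1)] -> total=7

Answer: 7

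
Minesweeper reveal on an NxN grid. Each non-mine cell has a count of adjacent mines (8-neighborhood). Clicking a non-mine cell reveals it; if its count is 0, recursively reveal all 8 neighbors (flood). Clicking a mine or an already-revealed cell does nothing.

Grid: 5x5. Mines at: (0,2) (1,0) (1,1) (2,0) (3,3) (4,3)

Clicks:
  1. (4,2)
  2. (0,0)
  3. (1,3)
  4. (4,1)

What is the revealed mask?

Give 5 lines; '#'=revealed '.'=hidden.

Click 1 (4,2) count=2: revealed 1 new [(4,2)] -> total=1
Click 2 (0,0) count=2: revealed 1 new [(0,0)] -> total=2
Click 3 (1,3) count=1: revealed 1 new [(1,3)] -> total=3
Click 4 (4,1) count=0: revealed 5 new [(3,0) (3,1) (3,2) (4,0) (4,1)] -> total=8

Answer: #....
...#.
.....
###..
###..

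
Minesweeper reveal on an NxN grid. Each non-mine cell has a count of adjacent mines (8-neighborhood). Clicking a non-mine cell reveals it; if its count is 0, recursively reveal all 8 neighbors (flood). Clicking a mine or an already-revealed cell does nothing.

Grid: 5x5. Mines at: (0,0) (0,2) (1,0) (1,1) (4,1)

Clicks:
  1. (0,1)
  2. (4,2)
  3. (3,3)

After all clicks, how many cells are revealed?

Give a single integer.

Click 1 (0,1) count=4: revealed 1 new [(0,1)] -> total=1
Click 2 (4,2) count=1: revealed 1 new [(4,2)] -> total=2
Click 3 (3,3) count=0: revealed 13 new [(0,3) (0,4) (1,2) (1,3) (1,4) (2,2) (2,3) (2,4) (3,2) (3,3) (3,4) (4,3) (4,4)] -> total=15

Answer: 15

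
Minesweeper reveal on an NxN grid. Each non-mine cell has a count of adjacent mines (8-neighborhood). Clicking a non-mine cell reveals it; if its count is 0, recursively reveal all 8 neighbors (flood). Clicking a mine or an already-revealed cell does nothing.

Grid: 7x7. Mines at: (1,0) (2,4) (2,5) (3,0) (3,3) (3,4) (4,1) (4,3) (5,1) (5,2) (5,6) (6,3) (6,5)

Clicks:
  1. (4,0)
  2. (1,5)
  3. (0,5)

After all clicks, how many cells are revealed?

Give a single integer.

Answer: 16

Derivation:
Click 1 (4,0) count=3: revealed 1 new [(4,0)] -> total=1
Click 2 (1,5) count=2: revealed 1 new [(1,5)] -> total=2
Click 3 (0,5) count=0: revealed 14 new [(0,1) (0,2) (0,3) (0,4) (0,5) (0,6) (1,1) (1,2) (1,3) (1,4) (1,6) (2,1) (2,2) (2,3)] -> total=16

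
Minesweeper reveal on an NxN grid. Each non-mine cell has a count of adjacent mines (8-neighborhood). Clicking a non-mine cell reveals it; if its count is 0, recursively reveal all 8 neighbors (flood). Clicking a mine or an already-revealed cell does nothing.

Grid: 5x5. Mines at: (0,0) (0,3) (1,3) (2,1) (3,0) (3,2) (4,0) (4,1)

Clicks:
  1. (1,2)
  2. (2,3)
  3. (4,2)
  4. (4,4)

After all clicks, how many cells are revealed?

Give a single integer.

Click 1 (1,2) count=3: revealed 1 new [(1,2)] -> total=1
Click 2 (2,3) count=2: revealed 1 new [(2,3)] -> total=2
Click 3 (4,2) count=2: revealed 1 new [(4,2)] -> total=3
Click 4 (4,4) count=0: revealed 5 new [(2,4) (3,3) (3,4) (4,3) (4,4)] -> total=8

Answer: 8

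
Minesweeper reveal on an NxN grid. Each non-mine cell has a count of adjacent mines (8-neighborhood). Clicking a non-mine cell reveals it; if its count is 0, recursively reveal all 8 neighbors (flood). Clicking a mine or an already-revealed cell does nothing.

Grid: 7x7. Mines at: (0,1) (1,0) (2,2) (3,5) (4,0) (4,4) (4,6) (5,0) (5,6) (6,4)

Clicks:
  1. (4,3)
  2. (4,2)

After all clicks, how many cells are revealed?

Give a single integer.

Click 1 (4,3) count=1: revealed 1 new [(4,3)] -> total=1
Click 2 (4,2) count=0: revealed 11 new [(3,1) (3,2) (3,3) (4,1) (4,2) (5,1) (5,2) (5,3) (6,1) (6,2) (6,3)] -> total=12

Answer: 12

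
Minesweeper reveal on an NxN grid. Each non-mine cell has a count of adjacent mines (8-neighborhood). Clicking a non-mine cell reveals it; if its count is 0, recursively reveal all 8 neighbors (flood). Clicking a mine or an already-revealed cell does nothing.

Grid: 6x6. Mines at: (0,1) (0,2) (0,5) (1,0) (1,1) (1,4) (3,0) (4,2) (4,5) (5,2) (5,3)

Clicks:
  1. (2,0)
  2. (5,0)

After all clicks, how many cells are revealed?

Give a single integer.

Click 1 (2,0) count=3: revealed 1 new [(2,0)] -> total=1
Click 2 (5,0) count=0: revealed 4 new [(4,0) (4,1) (5,0) (5,1)] -> total=5

Answer: 5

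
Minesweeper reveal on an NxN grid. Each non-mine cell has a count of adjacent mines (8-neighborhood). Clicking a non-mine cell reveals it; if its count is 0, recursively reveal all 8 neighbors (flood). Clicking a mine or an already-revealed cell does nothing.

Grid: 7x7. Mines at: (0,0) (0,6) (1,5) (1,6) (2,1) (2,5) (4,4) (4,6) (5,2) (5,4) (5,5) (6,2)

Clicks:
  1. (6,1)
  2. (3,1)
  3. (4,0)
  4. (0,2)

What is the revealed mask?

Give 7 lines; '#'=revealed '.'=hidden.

Click 1 (6,1) count=2: revealed 1 new [(6,1)] -> total=1
Click 2 (3,1) count=1: revealed 1 new [(3,1)] -> total=2
Click 3 (4,0) count=0: revealed 6 new [(3,0) (4,0) (4,1) (5,0) (5,1) (6,0)] -> total=8
Click 4 (0,2) count=0: revealed 14 new [(0,1) (0,2) (0,3) (0,4) (1,1) (1,2) (1,3) (1,4) (2,2) (2,3) (2,4) (3,2) (3,3) (3,4)] -> total=22

Answer: .####..
.####..
..###..
#####..
##.....
##.....
##.....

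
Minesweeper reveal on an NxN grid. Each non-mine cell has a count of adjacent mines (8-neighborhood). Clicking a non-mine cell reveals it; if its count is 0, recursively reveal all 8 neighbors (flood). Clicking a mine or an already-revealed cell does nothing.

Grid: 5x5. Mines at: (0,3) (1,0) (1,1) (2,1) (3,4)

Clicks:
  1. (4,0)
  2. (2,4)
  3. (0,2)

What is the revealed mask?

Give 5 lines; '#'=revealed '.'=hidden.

Answer: ..#..
.....
....#
####.
####.

Derivation:
Click 1 (4,0) count=0: revealed 8 new [(3,0) (3,1) (3,2) (3,3) (4,0) (4,1) (4,2) (4,3)] -> total=8
Click 2 (2,4) count=1: revealed 1 new [(2,4)] -> total=9
Click 3 (0,2) count=2: revealed 1 new [(0,2)] -> total=10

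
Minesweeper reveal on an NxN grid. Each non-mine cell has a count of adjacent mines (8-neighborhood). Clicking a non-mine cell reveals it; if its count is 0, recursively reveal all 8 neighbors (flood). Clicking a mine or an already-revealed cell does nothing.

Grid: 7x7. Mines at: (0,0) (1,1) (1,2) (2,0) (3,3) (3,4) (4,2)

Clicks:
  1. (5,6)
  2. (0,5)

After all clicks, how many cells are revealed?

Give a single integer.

Answer: 36

Derivation:
Click 1 (5,6) count=0: revealed 36 new [(0,3) (0,4) (0,5) (0,6) (1,3) (1,4) (1,5) (1,6) (2,3) (2,4) (2,5) (2,6) (3,0) (3,1) (3,5) (3,6) (4,0) (4,1) (4,3) (4,4) (4,5) (4,6) (5,0) (5,1) (5,2) (5,3) (5,4) (5,5) (5,6) (6,0) (6,1) (6,2) (6,3) (6,4) (6,5) (6,6)] -> total=36
Click 2 (0,5) count=0: revealed 0 new [(none)] -> total=36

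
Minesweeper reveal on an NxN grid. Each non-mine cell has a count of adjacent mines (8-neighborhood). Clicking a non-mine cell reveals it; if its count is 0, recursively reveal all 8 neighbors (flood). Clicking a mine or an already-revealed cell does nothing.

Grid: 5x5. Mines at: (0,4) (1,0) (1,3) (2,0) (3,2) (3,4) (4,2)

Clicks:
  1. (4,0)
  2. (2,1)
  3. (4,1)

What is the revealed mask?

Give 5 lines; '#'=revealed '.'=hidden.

Answer: .....
.....
.#...
##...
##...

Derivation:
Click 1 (4,0) count=0: revealed 4 new [(3,0) (3,1) (4,0) (4,1)] -> total=4
Click 2 (2,1) count=3: revealed 1 new [(2,1)] -> total=5
Click 3 (4,1) count=2: revealed 0 new [(none)] -> total=5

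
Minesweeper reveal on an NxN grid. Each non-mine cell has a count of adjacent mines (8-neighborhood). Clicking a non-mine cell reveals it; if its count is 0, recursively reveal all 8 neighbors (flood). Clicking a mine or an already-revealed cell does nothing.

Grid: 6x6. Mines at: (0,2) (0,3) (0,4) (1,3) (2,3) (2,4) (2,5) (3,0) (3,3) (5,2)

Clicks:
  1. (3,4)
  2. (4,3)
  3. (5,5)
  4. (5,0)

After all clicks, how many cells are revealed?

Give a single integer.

Answer: 12

Derivation:
Click 1 (3,4) count=4: revealed 1 new [(3,4)] -> total=1
Click 2 (4,3) count=2: revealed 1 new [(4,3)] -> total=2
Click 3 (5,5) count=0: revealed 6 new [(3,5) (4,4) (4,5) (5,3) (5,4) (5,5)] -> total=8
Click 4 (5,0) count=0: revealed 4 new [(4,0) (4,1) (5,0) (5,1)] -> total=12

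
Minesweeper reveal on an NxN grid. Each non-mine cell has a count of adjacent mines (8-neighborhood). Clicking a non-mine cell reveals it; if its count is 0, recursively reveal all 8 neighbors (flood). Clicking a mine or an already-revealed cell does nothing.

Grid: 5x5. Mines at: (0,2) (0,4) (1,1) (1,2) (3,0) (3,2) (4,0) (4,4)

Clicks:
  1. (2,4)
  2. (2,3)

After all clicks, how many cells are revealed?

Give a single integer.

Click 1 (2,4) count=0: revealed 6 new [(1,3) (1,4) (2,3) (2,4) (3,3) (3,4)] -> total=6
Click 2 (2,3) count=2: revealed 0 new [(none)] -> total=6

Answer: 6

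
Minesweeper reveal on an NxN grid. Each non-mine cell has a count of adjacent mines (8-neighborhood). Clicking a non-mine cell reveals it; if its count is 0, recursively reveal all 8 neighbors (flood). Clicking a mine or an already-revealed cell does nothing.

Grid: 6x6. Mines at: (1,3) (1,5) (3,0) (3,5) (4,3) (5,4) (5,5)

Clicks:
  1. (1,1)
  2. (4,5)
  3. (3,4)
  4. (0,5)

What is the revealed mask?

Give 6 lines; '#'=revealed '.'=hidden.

Click 1 (1,1) count=0: revealed 9 new [(0,0) (0,1) (0,2) (1,0) (1,1) (1,2) (2,0) (2,1) (2,2)] -> total=9
Click 2 (4,5) count=3: revealed 1 new [(4,5)] -> total=10
Click 3 (3,4) count=2: revealed 1 new [(3,4)] -> total=11
Click 4 (0,5) count=1: revealed 1 new [(0,5)] -> total=12

Answer: ###..#
###...
###...
....#.
.....#
......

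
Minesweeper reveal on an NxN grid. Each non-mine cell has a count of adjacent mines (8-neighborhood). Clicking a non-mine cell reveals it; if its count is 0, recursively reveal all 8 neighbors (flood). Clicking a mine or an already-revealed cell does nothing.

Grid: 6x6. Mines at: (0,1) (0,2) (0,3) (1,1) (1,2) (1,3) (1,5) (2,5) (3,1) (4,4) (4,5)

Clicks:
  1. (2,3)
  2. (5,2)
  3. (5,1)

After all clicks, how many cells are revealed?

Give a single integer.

Answer: 9

Derivation:
Click 1 (2,3) count=2: revealed 1 new [(2,3)] -> total=1
Click 2 (5,2) count=0: revealed 8 new [(4,0) (4,1) (4,2) (4,3) (5,0) (5,1) (5,2) (5,3)] -> total=9
Click 3 (5,1) count=0: revealed 0 new [(none)] -> total=9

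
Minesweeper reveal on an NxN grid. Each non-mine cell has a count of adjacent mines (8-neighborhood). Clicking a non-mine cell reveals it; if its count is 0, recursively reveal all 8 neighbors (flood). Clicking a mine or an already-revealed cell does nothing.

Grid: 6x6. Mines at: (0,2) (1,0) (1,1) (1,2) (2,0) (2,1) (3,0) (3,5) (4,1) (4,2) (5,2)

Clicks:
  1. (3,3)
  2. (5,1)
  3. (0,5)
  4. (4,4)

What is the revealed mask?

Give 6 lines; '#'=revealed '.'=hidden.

Answer: ...###
...###
...###
...#..
....#.
.#....

Derivation:
Click 1 (3,3) count=1: revealed 1 new [(3,3)] -> total=1
Click 2 (5,1) count=3: revealed 1 new [(5,1)] -> total=2
Click 3 (0,5) count=0: revealed 9 new [(0,3) (0,4) (0,5) (1,3) (1,4) (1,5) (2,3) (2,4) (2,5)] -> total=11
Click 4 (4,4) count=1: revealed 1 new [(4,4)] -> total=12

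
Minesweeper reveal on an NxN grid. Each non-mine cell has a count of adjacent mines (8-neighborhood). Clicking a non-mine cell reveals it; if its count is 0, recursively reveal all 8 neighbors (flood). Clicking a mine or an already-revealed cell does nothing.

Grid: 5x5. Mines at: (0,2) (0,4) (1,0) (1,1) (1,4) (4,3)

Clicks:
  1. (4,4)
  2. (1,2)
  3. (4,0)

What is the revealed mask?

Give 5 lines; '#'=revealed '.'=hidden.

Click 1 (4,4) count=1: revealed 1 new [(4,4)] -> total=1
Click 2 (1,2) count=2: revealed 1 new [(1,2)] -> total=2
Click 3 (4,0) count=0: revealed 9 new [(2,0) (2,1) (2,2) (3,0) (3,1) (3,2) (4,0) (4,1) (4,2)] -> total=11

Answer: .....
..#..
###..
###..
###.#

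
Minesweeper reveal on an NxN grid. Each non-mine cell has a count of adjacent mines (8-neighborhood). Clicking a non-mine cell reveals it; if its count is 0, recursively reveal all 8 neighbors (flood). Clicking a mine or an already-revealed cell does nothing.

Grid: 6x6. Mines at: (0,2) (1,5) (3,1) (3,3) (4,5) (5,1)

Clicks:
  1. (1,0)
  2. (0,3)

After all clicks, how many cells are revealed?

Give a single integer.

Click 1 (1,0) count=0: revealed 6 new [(0,0) (0,1) (1,0) (1,1) (2,0) (2,1)] -> total=6
Click 2 (0,3) count=1: revealed 1 new [(0,3)] -> total=7

Answer: 7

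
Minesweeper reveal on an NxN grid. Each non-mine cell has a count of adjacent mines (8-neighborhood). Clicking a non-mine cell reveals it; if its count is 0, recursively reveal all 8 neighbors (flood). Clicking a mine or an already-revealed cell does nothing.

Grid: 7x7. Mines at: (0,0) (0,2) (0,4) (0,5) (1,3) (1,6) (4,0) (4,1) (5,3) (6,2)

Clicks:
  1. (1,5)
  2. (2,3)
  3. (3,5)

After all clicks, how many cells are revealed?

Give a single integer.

Answer: 22

Derivation:
Click 1 (1,5) count=3: revealed 1 new [(1,5)] -> total=1
Click 2 (2,3) count=1: revealed 1 new [(2,3)] -> total=2
Click 3 (3,5) count=0: revealed 20 new [(2,2) (2,4) (2,5) (2,6) (3,2) (3,3) (3,4) (3,5) (3,6) (4,2) (4,3) (4,4) (4,5) (4,6) (5,4) (5,5) (5,6) (6,4) (6,5) (6,6)] -> total=22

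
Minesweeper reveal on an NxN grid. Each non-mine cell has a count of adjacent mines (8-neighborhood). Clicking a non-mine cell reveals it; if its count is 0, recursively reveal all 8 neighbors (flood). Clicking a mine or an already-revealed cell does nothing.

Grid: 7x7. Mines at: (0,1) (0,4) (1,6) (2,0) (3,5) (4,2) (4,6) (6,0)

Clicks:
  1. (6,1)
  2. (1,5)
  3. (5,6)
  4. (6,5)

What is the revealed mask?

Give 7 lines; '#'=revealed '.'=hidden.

Answer: .......
.....#.
.......
.......
...###.
.######
.######

Derivation:
Click 1 (6,1) count=1: revealed 1 new [(6,1)] -> total=1
Click 2 (1,5) count=2: revealed 1 new [(1,5)] -> total=2
Click 3 (5,6) count=1: revealed 1 new [(5,6)] -> total=3
Click 4 (6,5) count=0: revealed 13 new [(4,3) (4,4) (4,5) (5,1) (5,2) (5,3) (5,4) (5,5) (6,2) (6,3) (6,4) (6,5) (6,6)] -> total=16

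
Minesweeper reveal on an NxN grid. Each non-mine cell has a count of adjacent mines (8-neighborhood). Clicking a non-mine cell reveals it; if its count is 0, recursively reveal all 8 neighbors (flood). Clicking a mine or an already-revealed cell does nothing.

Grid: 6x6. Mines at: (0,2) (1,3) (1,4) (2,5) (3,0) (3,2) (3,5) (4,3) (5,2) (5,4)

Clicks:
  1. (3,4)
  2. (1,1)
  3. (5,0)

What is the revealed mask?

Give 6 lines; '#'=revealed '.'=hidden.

Answer: ......
.#....
......
....#.
##....
##....

Derivation:
Click 1 (3,4) count=3: revealed 1 new [(3,4)] -> total=1
Click 2 (1,1) count=1: revealed 1 new [(1,1)] -> total=2
Click 3 (5,0) count=0: revealed 4 new [(4,0) (4,1) (5,0) (5,1)] -> total=6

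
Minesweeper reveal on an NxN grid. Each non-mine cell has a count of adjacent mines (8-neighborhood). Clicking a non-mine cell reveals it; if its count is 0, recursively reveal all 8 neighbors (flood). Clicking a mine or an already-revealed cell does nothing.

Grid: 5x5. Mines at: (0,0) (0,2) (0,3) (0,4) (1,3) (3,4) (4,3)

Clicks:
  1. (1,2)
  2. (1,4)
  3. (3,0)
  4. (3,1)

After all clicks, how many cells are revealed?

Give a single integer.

Click 1 (1,2) count=3: revealed 1 new [(1,2)] -> total=1
Click 2 (1,4) count=3: revealed 1 new [(1,4)] -> total=2
Click 3 (3,0) count=0: revealed 11 new [(1,0) (1,1) (2,0) (2,1) (2,2) (3,0) (3,1) (3,2) (4,0) (4,1) (4,2)] -> total=13
Click 4 (3,1) count=0: revealed 0 new [(none)] -> total=13

Answer: 13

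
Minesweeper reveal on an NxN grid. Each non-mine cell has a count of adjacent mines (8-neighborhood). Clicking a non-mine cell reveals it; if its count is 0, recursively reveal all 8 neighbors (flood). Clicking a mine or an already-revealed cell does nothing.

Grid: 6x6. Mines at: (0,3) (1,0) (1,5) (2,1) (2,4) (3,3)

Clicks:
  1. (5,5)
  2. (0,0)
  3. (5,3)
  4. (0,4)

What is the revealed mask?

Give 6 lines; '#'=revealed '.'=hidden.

Click 1 (5,5) count=0: revealed 17 new [(3,0) (3,1) (3,2) (3,4) (3,5) (4,0) (4,1) (4,2) (4,3) (4,4) (4,5) (5,0) (5,1) (5,2) (5,3) (5,4) (5,5)] -> total=17
Click 2 (0,0) count=1: revealed 1 new [(0,0)] -> total=18
Click 3 (5,3) count=0: revealed 0 new [(none)] -> total=18
Click 4 (0,4) count=2: revealed 1 new [(0,4)] -> total=19

Answer: #...#.
......
......
###.##
######
######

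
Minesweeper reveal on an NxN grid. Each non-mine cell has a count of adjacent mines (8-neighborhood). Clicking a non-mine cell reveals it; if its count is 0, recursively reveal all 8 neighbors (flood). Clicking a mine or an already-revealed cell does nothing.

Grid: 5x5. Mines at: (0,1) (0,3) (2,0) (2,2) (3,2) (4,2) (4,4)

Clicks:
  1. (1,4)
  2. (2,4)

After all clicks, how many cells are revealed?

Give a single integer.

Answer: 6

Derivation:
Click 1 (1,4) count=1: revealed 1 new [(1,4)] -> total=1
Click 2 (2,4) count=0: revealed 5 new [(1,3) (2,3) (2,4) (3,3) (3,4)] -> total=6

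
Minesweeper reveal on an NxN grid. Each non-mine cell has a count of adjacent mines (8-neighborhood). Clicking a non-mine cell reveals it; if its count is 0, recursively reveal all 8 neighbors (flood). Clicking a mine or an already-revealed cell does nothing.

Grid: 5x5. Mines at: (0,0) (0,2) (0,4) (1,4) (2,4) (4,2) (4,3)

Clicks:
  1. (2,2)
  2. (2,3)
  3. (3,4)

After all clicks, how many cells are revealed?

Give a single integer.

Answer: 15

Derivation:
Click 1 (2,2) count=0: revealed 14 new [(1,0) (1,1) (1,2) (1,3) (2,0) (2,1) (2,2) (2,3) (3,0) (3,1) (3,2) (3,3) (4,0) (4,1)] -> total=14
Click 2 (2,3) count=2: revealed 0 new [(none)] -> total=14
Click 3 (3,4) count=2: revealed 1 new [(3,4)] -> total=15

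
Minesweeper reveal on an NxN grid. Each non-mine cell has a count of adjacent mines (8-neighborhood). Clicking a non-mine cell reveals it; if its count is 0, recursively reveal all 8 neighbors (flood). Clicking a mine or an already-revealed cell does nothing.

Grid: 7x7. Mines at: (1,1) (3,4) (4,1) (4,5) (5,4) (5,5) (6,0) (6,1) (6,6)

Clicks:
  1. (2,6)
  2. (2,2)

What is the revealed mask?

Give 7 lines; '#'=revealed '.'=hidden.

Answer: ..#####
..#####
..#####
.....##
.......
.......
.......

Derivation:
Click 1 (2,6) count=0: revealed 17 new [(0,2) (0,3) (0,4) (0,5) (0,6) (1,2) (1,3) (1,4) (1,5) (1,6) (2,2) (2,3) (2,4) (2,5) (2,6) (3,5) (3,6)] -> total=17
Click 2 (2,2) count=1: revealed 0 new [(none)] -> total=17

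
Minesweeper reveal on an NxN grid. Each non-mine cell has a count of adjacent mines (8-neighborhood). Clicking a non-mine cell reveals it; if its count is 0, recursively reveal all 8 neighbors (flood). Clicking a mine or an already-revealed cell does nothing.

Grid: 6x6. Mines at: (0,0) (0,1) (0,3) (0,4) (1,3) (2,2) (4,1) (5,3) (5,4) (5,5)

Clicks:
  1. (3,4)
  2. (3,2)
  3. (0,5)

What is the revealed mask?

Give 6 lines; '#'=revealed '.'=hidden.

Click 1 (3,4) count=0: revealed 11 new [(1,4) (1,5) (2,3) (2,4) (2,5) (3,3) (3,4) (3,5) (4,3) (4,4) (4,5)] -> total=11
Click 2 (3,2) count=2: revealed 1 new [(3,2)] -> total=12
Click 3 (0,5) count=1: revealed 1 new [(0,5)] -> total=13

Answer: .....#
....##
...###
..####
...###
......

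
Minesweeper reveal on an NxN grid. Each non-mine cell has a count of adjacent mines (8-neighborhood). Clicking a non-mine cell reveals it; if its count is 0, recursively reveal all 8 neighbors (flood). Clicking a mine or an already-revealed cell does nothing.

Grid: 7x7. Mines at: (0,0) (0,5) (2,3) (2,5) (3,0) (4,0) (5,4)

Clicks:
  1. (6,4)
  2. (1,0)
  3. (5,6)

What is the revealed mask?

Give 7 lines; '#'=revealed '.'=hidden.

Answer: .......
#......
.......
.....##
.....##
.....##
....###

Derivation:
Click 1 (6,4) count=1: revealed 1 new [(6,4)] -> total=1
Click 2 (1,0) count=1: revealed 1 new [(1,0)] -> total=2
Click 3 (5,6) count=0: revealed 8 new [(3,5) (3,6) (4,5) (4,6) (5,5) (5,6) (6,5) (6,6)] -> total=10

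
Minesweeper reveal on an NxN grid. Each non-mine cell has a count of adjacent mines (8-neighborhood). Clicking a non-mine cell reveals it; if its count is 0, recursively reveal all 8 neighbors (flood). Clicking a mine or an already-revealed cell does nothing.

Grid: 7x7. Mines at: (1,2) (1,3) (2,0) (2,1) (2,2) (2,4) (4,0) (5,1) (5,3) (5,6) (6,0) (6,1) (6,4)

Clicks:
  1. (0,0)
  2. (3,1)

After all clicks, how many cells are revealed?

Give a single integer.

Answer: 5

Derivation:
Click 1 (0,0) count=0: revealed 4 new [(0,0) (0,1) (1,0) (1,1)] -> total=4
Click 2 (3,1) count=4: revealed 1 new [(3,1)] -> total=5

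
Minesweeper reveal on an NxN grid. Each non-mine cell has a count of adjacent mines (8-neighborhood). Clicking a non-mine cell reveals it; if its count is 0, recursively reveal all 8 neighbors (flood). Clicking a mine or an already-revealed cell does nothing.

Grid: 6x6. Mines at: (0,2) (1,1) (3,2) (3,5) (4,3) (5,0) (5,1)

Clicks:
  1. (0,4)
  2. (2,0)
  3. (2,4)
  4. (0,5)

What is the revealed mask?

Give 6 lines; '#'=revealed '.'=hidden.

Answer: ...###
...###
#..###
......
......
......

Derivation:
Click 1 (0,4) count=0: revealed 9 new [(0,3) (0,4) (0,5) (1,3) (1,4) (1,5) (2,3) (2,4) (2,5)] -> total=9
Click 2 (2,0) count=1: revealed 1 new [(2,0)] -> total=10
Click 3 (2,4) count=1: revealed 0 new [(none)] -> total=10
Click 4 (0,5) count=0: revealed 0 new [(none)] -> total=10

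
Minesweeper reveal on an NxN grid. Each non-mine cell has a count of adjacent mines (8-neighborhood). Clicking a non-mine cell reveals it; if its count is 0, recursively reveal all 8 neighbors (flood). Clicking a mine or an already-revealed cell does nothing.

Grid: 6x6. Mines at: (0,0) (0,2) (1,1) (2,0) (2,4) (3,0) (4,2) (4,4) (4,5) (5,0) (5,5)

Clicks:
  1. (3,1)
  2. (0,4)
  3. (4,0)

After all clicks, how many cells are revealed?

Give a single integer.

Click 1 (3,1) count=3: revealed 1 new [(3,1)] -> total=1
Click 2 (0,4) count=0: revealed 6 new [(0,3) (0,4) (0,5) (1,3) (1,4) (1,5)] -> total=7
Click 3 (4,0) count=2: revealed 1 new [(4,0)] -> total=8

Answer: 8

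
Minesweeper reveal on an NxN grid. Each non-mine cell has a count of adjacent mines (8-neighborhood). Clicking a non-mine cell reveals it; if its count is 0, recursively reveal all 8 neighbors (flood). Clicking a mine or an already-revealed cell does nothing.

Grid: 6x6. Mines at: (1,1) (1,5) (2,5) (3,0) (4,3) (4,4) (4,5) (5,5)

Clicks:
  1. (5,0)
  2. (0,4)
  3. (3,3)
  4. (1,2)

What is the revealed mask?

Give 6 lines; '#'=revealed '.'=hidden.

Click 1 (5,0) count=0: revealed 6 new [(4,0) (4,1) (4,2) (5,0) (5,1) (5,2)] -> total=6
Click 2 (0,4) count=1: revealed 1 new [(0,4)] -> total=7
Click 3 (3,3) count=2: revealed 1 new [(3,3)] -> total=8
Click 4 (1,2) count=1: revealed 1 new [(1,2)] -> total=9

Answer: ....#.
..#...
......
...#..
###...
###...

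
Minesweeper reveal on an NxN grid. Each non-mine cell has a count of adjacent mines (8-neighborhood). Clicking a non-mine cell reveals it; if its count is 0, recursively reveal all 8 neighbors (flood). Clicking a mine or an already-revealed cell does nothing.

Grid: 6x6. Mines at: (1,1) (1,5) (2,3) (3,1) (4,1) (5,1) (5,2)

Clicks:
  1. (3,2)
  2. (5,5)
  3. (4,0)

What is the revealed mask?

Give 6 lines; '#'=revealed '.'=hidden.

Click 1 (3,2) count=3: revealed 1 new [(3,2)] -> total=1
Click 2 (5,5) count=0: revealed 11 new [(2,4) (2,5) (3,3) (3,4) (3,5) (4,3) (4,4) (4,5) (5,3) (5,4) (5,5)] -> total=12
Click 3 (4,0) count=3: revealed 1 new [(4,0)] -> total=13

Answer: ......
......
....##
..####
#..###
...###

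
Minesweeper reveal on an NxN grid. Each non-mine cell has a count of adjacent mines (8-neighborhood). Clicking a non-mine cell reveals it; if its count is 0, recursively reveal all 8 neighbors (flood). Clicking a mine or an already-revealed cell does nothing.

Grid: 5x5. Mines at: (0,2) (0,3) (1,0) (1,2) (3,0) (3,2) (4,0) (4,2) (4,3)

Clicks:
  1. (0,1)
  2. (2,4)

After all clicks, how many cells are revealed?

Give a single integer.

Answer: 7

Derivation:
Click 1 (0,1) count=3: revealed 1 new [(0,1)] -> total=1
Click 2 (2,4) count=0: revealed 6 new [(1,3) (1,4) (2,3) (2,4) (3,3) (3,4)] -> total=7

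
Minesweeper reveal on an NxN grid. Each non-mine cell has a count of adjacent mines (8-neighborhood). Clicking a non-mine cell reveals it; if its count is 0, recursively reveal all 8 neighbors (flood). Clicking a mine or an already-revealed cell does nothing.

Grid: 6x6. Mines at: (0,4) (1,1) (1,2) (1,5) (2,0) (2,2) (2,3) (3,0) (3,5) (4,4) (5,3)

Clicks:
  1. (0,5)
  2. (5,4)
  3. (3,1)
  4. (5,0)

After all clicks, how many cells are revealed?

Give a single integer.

Click 1 (0,5) count=2: revealed 1 new [(0,5)] -> total=1
Click 2 (5,4) count=2: revealed 1 new [(5,4)] -> total=2
Click 3 (3,1) count=3: revealed 1 new [(3,1)] -> total=3
Click 4 (5,0) count=0: revealed 6 new [(4,0) (4,1) (4,2) (5,0) (5,1) (5,2)] -> total=9

Answer: 9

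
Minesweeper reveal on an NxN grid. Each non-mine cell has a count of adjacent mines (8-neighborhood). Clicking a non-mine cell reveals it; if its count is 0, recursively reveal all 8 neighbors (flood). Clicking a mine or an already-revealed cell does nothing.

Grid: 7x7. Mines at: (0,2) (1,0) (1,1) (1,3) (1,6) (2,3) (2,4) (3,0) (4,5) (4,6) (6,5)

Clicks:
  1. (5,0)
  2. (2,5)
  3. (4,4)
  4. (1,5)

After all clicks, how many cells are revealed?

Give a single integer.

Click 1 (5,0) count=0: revealed 19 new [(3,1) (3,2) (3,3) (3,4) (4,0) (4,1) (4,2) (4,3) (4,4) (5,0) (5,1) (5,2) (5,3) (5,4) (6,0) (6,1) (6,2) (6,3) (6,4)] -> total=19
Click 2 (2,5) count=2: revealed 1 new [(2,5)] -> total=20
Click 3 (4,4) count=1: revealed 0 new [(none)] -> total=20
Click 4 (1,5) count=2: revealed 1 new [(1,5)] -> total=21

Answer: 21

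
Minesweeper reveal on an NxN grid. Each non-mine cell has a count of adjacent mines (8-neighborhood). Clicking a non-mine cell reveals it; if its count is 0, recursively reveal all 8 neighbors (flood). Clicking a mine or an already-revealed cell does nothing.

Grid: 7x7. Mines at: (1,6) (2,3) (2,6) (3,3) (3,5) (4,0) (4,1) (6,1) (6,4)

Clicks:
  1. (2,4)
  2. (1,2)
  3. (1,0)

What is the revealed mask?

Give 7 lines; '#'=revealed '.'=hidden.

Answer: ######.
######.
###.#..
###....
.......
.......
.......

Derivation:
Click 1 (2,4) count=3: revealed 1 new [(2,4)] -> total=1
Click 2 (1,2) count=1: revealed 1 new [(1,2)] -> total=2
Click 3 (1,0) count=0: revealed 17 new [(0,0) (0,1) (0,2) (0,3) (0,4) (0,5) (1,0) (1,1) (1,3) (1,4) (1,5) (2,0) (2,1) (2,2) (3,0) (3,1) (3,2)] -> total=19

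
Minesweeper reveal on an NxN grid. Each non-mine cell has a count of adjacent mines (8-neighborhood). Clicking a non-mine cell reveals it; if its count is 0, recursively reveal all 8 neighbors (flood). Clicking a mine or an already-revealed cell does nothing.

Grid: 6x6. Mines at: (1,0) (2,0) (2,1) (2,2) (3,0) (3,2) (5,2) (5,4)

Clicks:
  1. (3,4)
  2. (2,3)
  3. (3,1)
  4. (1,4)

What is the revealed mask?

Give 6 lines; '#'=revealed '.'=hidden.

Answer: .#####
.#####
...###
.#.###
...###
......

Derivation:
Click 1 (3,4) count=0: revealed 19 new [(0,1) (0,2) (0,3) (0,4) (0,5) (1,1) (1,2) (1,3) (1,4) (1,5) (2,3) (2,4) (2,5) (3,3) (3,4) (3,5) (4,3) (4,4) (4,5)] -> total=19
Click 2 (2,3) count=2: revealed 0 new [(none)] -> total=19
Click 3 (3,1) count=5: revealed 1 new [(3,1)] -> total=20
Click 4 (1,4) count=0: revealed 0 new [(none)] -> total=20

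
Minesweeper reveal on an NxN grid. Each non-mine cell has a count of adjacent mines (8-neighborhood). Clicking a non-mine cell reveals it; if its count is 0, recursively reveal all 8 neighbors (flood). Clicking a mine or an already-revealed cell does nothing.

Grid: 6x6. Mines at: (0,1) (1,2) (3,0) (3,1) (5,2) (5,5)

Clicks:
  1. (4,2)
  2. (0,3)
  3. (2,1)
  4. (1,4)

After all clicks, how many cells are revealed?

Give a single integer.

Click 1 (4,2) count=2: revealed 1 new [(4,2)] -> total=1
Click 2 (0,3) count=1: revealed 1 new [(0,3)] -> total=2
Click 3 (2,1) count=3: revealed 1 new [(2,1)] -> total=3
Click 4 (1,4) count=0: revealed 16 new [(0,4) (0,5) (1,3) (1,4) (1,5) (2,2) (2,3) (2,4) (2,5) (3,2) (3,3) (3,4) (3,5) (4,3) (4,4) (4,5)] -> total=19

Answer: 19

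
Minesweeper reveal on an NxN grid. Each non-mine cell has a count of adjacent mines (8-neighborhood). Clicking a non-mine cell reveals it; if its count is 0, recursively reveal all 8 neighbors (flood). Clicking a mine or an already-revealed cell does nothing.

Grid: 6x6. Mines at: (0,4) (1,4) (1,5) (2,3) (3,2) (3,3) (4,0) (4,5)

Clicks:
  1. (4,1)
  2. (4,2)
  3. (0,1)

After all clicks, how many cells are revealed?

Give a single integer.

Answer: 15

Derivation:
Click 1 (4,1) count=2: revealed 1 new [(4,1)] -> total=1
Click 2 (4,2) count=2: revealed 1 new [(4,2)] -> total=2
Click 3 (0,1) count=0: revealed 13 new [(0,0) (0,1) (0,2) (0,3) (1,0) (1,1) (1,2) (1,3) (2,0) (2,1) (2,2) (3,0) (3,1)] -> total=15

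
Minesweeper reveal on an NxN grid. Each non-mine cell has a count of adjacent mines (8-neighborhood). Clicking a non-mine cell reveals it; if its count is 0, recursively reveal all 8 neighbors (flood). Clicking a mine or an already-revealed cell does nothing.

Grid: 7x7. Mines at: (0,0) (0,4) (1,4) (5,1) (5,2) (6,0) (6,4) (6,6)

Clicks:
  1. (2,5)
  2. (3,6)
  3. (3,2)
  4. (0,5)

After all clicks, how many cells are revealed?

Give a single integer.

Click 1 (2,5) count=1: revealed 1 new [(2,5)] -> total=1
Click 2 (3,6) count=0: revealed 35 new [(0,1) (0,2) (0,3) (0,5) (0,6) (1,0) (1,1) (1,2) (1,3) (1,5) (1,6) (2,0) (2,1) (2,2) (2,3) (2,4) (2,6) (3,0) (3,1) (3,2) (3,3) (3,4) (3,5) (3,6) (4,0) (4,1) (4,2) (4,3) (4,4) (4,5) (4,6) (5,3) (5,4) (5,5) (5,6)] -> total=36
Click 3 (3,2) count=0: revealed 0 new [(none)] -> total=36
Click 4 (0,5) count=2: revealed 0 new [(none)] -> total=36

Answer: 36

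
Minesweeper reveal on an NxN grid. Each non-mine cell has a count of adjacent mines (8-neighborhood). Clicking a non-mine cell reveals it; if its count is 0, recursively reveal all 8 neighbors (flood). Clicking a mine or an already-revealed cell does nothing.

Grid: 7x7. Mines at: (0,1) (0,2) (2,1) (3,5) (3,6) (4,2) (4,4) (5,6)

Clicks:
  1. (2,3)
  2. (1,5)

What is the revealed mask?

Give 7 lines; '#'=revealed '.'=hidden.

Click 1 (2,3) count=0: revealed 17 new [(0,3) (0,4) (0,5) (0,6) (1,2) (1,3) (1,4) (1,5) (1,6) (2,2) (2,3) (2,4) (2,5) (2,6) (3,2) (3,3) (3,4)] -> total=17
Click 2 (1,5) count=0: revealed 0 new [(none)] -> total=17

Answer: ...####
..#####
..#####
..###..
.......
.......
.......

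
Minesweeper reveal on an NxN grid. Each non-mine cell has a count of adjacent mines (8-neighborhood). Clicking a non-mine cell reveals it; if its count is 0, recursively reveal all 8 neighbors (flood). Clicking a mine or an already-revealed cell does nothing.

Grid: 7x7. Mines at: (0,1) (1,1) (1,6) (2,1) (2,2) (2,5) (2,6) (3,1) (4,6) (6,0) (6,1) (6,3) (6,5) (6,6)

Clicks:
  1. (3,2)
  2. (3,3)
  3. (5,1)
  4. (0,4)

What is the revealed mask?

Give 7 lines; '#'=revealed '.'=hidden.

Answer: ..####.
..####.
.......
..##...
.......
.#.....
.......

Derivation:
Click 1 (3,2) count=3: revealed 1 new [(3,2)] -> total=1
Click 2 (3,3) count=1: revealed 1 new [(3,3)] -> total=2
Click 3 (5,1) count=2: revealed 1 new [(5,1)] -> total=3
Click 4 (0,4) count=0: revealed 8 new [(0,2) (0,3) (0,4) (0,5) (1,2) (1,3) (1,4) (1,5)] -> total=11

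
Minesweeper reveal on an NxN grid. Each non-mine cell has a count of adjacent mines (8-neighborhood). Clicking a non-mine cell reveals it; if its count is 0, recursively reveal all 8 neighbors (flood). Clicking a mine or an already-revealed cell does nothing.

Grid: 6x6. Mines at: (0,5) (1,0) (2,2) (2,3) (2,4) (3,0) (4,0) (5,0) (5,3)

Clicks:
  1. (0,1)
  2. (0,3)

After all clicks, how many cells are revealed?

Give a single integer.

Answer: 8

Derivation:
Click 1 (0,1) count=1: revealed 1 new [(0,1)] -> total=1
Click 2 (0,3) count=0: revealed 7 new [(0,2) (0,3) (0,4) (1,1) (1,2) (1,3) (1,4)] -> total=8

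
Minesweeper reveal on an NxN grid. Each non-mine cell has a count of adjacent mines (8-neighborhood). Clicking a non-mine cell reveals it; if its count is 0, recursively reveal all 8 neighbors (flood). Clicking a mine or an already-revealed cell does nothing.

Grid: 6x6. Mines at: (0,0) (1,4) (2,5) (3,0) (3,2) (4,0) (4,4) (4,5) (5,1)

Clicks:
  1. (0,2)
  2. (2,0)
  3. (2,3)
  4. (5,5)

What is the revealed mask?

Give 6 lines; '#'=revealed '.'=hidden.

Answer: .###..
.###..
####..
......
......
.....#

Derivation:
Click 1 (0,2) count=0: revealed 9 new [(0,1) (0,2) (0,3) (1,1) (1,2) (1,3) (2,1) (2,2) (2,3)] -> total=9
Click 2 (2,0) count=1: revealed 1 new [(2,0)] -> total=10
Click 3 (2,3) count=2: revealed 0 new [(none)] -> total=10
Click 4 (5,5) count=2: revealed 1 new [(5,5)] -> total=11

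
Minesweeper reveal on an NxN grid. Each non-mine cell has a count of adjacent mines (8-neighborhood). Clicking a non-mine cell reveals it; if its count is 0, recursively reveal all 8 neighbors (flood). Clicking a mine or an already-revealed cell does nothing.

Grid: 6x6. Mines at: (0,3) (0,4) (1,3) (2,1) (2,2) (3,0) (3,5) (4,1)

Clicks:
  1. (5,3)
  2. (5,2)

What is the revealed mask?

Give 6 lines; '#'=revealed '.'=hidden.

Click 1 (5,3) count=0: revealed 11 new [(3,2) (3,3) (3,4) (4,2) (4,3) (4,4) (4,5) (5,2) (5,3) (5,4) (5,5)] -> total=11
Click 2 (5,2) count=1: revealed 0 new [(none)] -> total=11

Answer: ......
......
......
..###.
..####
..####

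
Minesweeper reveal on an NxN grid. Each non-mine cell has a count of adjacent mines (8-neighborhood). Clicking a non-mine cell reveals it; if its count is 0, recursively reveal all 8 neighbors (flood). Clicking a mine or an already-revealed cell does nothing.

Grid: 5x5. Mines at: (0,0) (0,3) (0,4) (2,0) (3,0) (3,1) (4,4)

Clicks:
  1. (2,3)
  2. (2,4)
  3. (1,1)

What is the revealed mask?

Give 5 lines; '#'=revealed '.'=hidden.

Click 1 (2,3) count=0: revealed 9 new [(1,2) (1,3) (1,4) (2,2) (2,3) (2,4) (3,2) (3,3) (3,4)] -> total=9
Click 2 (2,4) count=0: revealed 0 new [(none)] -> total=9
Click 3 (1,1) count=2: revealed 1 new [(1,1)] -> total=10

Answer: .....
.####
..###
..###
.....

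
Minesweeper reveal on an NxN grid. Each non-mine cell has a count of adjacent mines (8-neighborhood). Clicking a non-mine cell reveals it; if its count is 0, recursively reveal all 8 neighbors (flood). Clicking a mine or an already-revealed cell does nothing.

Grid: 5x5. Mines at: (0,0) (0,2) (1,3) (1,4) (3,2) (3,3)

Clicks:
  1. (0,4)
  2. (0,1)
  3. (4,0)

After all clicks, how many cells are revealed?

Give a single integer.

Click 1 (0,4) count=2: revealed 1 new [(0,4)] -> total=1
Click 2 (0,1) count=2: revealed 1 new [(0,1)] -> total=2
Click 3 (4,0) count=0: revealed 8 new [(1,0) (1,1) (2,0) (2,1) (3,0) (3,1) (4,0) (4,1)] -> total=10

Answer: 10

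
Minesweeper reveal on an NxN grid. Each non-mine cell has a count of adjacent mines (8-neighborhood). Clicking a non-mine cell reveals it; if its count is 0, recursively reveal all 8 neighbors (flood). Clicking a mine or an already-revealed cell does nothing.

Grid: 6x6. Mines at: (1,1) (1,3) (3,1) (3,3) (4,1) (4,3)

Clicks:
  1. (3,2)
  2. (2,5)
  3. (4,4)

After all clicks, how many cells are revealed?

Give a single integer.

Click 1 (3,2) count=4: revealed 1 new [(3,2)] -> total=1
Click 2 (2,5) count=0: revealed 12 new [(0,4) (0,5) (1,4) (1,5) (2,4) (2,5) (3,4) (3,5) (4,4) (4,5) (5,4) (5,5)] -> total=13
Click 3 (4,4) count=2: revealed 0 new [(none)] -> total=13

Answer: 13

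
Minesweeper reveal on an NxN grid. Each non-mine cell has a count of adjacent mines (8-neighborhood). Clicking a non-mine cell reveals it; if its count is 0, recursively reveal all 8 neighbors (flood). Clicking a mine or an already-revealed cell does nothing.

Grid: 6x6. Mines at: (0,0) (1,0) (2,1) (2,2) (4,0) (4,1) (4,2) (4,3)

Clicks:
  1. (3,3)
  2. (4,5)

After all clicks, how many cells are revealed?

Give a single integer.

Answer: 20

Derivation:
Click 1 (3,3) count=3: revealed 1 new [(3,3)] -> total=1
Click 2 (4,5) count=0: revealed 19 new [(0,1) (0,2) (0,3) (0,4) (0,5) (1,1) (1,2) (1,3) (1,4) (1,5) (2,3) (2,4) (2,5) (3,4) (3,5) (4,4) (4,5) (5,4) (5,5)] -> total=20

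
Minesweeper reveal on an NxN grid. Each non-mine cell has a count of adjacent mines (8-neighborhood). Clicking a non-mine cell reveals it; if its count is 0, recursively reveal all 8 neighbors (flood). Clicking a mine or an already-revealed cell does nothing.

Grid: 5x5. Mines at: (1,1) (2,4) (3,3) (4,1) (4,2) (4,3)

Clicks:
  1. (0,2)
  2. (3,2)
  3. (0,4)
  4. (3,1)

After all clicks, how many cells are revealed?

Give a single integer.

Click 1 (0,2) count=1: revealed 1 new [(0,2)] -> total=1
Click 2 (3,2) count=4: revealed 1 new [(3,2)] -> total=2
Click 3 (0,4) count=0: revealed 5 new [(0,3) (0,4) (1,2) (1,3) (1,4)] -> total=7
Click 4 (3,1) count=2: revealed 1 new [(3,1)] -> total=8

Answer: 8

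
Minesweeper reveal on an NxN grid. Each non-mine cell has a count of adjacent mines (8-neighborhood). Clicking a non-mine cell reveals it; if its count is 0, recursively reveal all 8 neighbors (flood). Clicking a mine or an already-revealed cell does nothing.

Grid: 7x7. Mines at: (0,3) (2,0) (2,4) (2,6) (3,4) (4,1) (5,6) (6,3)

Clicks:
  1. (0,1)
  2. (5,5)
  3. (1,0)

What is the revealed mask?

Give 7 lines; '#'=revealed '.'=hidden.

Answer: ###....
###....
.......
.......
.......
.....#.
.......

Derivation:
Click 1 (0,1) count=0: revealed 6 new [(0,0) (0,1) (0,2) (1,0) (1,1) (1,2)] -> total=6
Click 2 (5,5) count=1: revealed 1 new [(5,5)] -> total=7
Click 3 (1,0) count=1: revealed 0 new [(none)] -> total=7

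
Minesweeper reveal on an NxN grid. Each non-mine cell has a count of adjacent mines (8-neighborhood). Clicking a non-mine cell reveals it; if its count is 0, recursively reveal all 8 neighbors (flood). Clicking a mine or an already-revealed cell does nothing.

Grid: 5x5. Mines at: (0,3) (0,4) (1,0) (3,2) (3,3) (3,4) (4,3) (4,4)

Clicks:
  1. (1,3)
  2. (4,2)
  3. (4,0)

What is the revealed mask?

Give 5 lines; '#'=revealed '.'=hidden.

Click 1 (1,3) count=2: revealed 1 new [(1,3)] -> total=1
Click 2 (4,2) count=3: revealed 1 new [(4,2)] -> total=2
Click 3 (4,0) count=0: revealed 6 new [(2,0) (2,1) (3,0) (3,1) (4,0) (4,1)] -> total=8

Answer: .....
...#.
##...
##...
###..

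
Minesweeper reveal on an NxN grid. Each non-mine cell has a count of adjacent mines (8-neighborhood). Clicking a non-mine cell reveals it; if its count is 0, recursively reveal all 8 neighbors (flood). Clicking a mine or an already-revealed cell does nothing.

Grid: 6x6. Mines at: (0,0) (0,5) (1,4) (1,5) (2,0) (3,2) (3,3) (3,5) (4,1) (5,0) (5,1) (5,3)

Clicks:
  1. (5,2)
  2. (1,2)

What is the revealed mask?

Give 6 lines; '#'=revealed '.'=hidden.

Click 1 (5,2) count=3: revealed 1 new [(5,2)] -> total=1
Click 2 (1,2) count=0: revealed 9 new [(0,1) (0,2) (0,3) (1,1) (1,2) (1,3) (2,1) (2,2) (2,3)] -> total=10

Answer: .###..
.###..
.###..
......
......
..#...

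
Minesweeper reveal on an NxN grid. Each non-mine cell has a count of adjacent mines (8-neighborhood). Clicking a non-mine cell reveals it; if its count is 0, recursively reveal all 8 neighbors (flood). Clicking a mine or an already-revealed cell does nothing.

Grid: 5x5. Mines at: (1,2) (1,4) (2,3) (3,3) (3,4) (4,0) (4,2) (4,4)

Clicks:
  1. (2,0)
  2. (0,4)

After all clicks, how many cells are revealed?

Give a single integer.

Click 1 (2,0) count=0: revealed 8 new [(0,0) (0,1) (1,0) (1,1) (2,0) (2,1) (3,0) (3,1)] -> total=8
Click 2 (0,4) count=1: revealed 1 new [(0,4)] -> total=9

Answer: 9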